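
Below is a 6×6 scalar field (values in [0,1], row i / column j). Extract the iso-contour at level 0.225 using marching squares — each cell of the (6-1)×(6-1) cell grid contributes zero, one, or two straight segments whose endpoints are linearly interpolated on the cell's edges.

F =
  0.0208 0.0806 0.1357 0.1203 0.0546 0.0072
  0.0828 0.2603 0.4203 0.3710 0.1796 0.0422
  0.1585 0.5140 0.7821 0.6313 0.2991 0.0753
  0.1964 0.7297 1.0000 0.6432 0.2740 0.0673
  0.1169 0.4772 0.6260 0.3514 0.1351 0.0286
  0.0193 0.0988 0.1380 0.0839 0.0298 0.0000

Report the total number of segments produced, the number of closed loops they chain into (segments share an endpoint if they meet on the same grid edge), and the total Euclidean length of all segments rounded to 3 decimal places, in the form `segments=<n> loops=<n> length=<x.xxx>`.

cell (0,0): code 0100 → (0.804,1.000)–(1.000,0.801)
cell (0,1): code 1100 → (0.314,2.000)–(0.804,1.000)
cell (0,2): code 1100 → (0.418,3.000)–(0.314,2.000)
cell (0,3): code 1000 → (1.000,3.763)–(0.418,3.000)
cell (1,0): code 0110 → (1.000,0.801)–(2.000,0.187)
cell (1,3): code 1101 → (1.380,4.000)–(1.000,3.763)
cell (1,4): code 1000 → (2.000,4.331)–(1.380,4.000)
cell (2,0): code 0110 → (2.000,0.187)–(3.000,0.054)
cell (2,4): code 1001 → (3.000,4.237)–(2.000,4.331)
cell (3,0): code 0110 → (3.000,0.054)–(4.000,0.300)
cell (3,3): code 1011 → (4.000,3.584)–(3.353,4.000)
cell (3,4): code 0001 → (3.353,4.000)–(3.000,4.237)
cell (4,0): code 0010 → (4.000,0.300)–(4.666,1.000)
cell (4,1): code 0011 → (4.666,1.000)–(4.822,2.000)
cell (4,2): code 0011 → (4.822,2.000)–(4.473,3.000)
cell (4,3): code 0001 → (4.473,3.000)–(4.000,3.584)
total: 16 segments, chained into 1 closed loop(s), length Σ = 13.709056

segments=16 loops=1 length=13.709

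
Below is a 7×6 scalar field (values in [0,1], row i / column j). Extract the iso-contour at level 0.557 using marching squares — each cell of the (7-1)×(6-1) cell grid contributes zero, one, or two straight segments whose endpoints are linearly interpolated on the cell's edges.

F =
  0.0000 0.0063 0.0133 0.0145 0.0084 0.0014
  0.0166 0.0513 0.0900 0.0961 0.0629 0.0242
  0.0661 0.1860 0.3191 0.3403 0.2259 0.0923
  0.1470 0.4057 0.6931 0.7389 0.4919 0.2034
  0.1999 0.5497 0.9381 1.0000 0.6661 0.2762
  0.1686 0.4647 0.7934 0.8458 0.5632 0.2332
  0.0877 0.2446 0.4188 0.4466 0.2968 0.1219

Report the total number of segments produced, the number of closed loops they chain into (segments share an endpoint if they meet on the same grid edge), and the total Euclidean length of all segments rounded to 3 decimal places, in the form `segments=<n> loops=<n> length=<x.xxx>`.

segments=12 loops=1 length=10.012

cell (2,1): code 0100 → (2.636,2.000)–(3.000,1.526)
cell (2,2): code 1100 → (2.544,3.000)–(2.636,2.000)
cell (2,3): code 1000 → (3.000,3.736)–(2.544,3.000)
cell (3,1): code 0110 → (3.000,1.526)–(4.000,1.019)
cell (3,3): code 1101 → (3.374,4.000)–(3.000,3.736)
cell (3,4): code 1000 → (4.000,4.280)–(3.374,4.000)
cell (4,1): code 0110 → (4.000,1.019)–(5.000,1.281)
cell (4,4): code 1001 → (5.000,4.019)–(4.000,4.280)
cell (5,1): code 0010 → (5.000,1.281)–(5.631,2.000)
cell (5,2): code 0011 → (5.631,2.000)–(5.723,3.000)
cell (5,3): code 0011 → (5.723,3.000)–(5.023,4.000)
cell (5,4): code 0001 → (5.023,4.000)–(5.000,4.019)
total: 12 segments, chained into 1 closed loop(s), length Σ = 10.011592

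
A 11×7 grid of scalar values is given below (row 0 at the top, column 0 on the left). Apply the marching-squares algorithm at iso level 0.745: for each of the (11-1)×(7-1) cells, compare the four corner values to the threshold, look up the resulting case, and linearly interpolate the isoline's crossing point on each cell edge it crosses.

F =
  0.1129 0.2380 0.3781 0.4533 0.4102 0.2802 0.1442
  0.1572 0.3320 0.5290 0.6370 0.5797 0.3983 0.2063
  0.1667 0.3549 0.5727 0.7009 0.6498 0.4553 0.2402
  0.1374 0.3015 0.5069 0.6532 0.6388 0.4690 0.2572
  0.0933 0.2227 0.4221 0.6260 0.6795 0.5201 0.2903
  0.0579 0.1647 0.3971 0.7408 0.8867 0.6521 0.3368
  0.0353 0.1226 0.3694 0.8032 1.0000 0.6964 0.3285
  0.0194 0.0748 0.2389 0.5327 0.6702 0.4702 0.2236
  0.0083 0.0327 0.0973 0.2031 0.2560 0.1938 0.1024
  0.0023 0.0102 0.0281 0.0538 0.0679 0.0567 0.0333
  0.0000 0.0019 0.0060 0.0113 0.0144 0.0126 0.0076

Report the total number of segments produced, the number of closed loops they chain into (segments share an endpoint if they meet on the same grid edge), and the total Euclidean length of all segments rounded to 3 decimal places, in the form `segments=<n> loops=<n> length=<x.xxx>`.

segments=8 loops=1 length=6.684

cell (4,3): code 0100 → (4.316,4.000)–(5.000,3.029)
cell (4,4): code 1000 → (5.000,4.604)–(4.316,4.000)
cell (5,2): code 0100 → (5.067,3.000)–(6.000,2.866)
cell (5,3): code 1110 → (5.000,3.029)–(5.067,3.000)
cell (5,4): code 1001 → (6.000,4.840)–(5.000,4.604)
cell (6,2): code 0010 → (6.000,2.866)–(6.215,3.000)
cell (6,3): code 0011 → (6.215,3.000)–(6.773,4.000)
cell (6,4): code 0001 → (6.773,4.000)–(6.000,4.840)
total: 8 segments, chained into 1 closed loop(s), length Σ = 6.683552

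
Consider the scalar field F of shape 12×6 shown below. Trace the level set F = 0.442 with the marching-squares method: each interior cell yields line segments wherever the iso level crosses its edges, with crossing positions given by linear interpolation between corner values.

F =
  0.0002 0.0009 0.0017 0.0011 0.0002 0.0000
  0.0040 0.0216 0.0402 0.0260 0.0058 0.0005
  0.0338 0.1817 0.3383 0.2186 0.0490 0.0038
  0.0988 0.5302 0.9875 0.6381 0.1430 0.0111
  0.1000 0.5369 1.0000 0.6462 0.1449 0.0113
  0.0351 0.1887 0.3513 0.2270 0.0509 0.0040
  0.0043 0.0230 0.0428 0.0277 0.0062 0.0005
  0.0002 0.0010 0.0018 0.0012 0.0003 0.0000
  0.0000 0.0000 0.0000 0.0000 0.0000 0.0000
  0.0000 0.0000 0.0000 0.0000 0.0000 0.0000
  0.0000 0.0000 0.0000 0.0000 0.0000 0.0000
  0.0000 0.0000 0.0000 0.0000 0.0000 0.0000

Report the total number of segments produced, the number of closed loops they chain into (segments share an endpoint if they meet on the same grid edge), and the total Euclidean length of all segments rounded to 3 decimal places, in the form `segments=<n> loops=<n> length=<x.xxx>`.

segments=10 loops=1 length=8.376

cell (2,0): code 0100 → (2.747,1.000)–(3.000,0.796)
cell (2,1): code 1100 → (2.160,2.000)–(2.747,1.000)
cell (2,2): code 1100 → (2.533,3.000)–(2.160,2.000)
cell (2,3): code 1000 → (3.000,3.396)–(2.533,3.000)
cell (3,0): code 0110 → (3.000,0.796)–(4.000,0.783)
cell (3,3): code 1001 → (4.000,3.407)–(3.000,3.396)
cell (4,0): code 0010 → (4.000,0.783)–(4.273,1.000)
cell (4,1): code 0011 → (4.273,1.000)–(4.860,2.000)
cell (4,2): code 0011 → (4.860,2.000)–(4.487,3.000)
cell (4,3): code 0001 → (4.487,3.000)–(4.000,3.407)
total: 10 segments, chained into 1 closed loop(s), length Σ = 8.375774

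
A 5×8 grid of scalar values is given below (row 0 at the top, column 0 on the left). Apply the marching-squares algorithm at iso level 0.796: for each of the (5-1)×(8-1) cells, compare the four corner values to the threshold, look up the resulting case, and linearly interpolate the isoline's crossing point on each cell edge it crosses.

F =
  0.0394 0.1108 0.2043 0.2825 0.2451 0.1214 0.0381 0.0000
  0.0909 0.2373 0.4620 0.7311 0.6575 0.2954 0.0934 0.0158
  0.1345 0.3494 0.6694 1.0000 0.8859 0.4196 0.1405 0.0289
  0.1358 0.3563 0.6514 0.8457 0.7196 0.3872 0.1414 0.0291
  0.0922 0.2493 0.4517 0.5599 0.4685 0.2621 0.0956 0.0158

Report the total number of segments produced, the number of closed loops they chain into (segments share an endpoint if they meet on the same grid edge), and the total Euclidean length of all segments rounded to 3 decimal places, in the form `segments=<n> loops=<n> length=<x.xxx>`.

cell (1,2): code 0100 → (1.241,3.000)–(2.000,2.383)
cell (1,3): code 1100 → (1.606,4.000)–(1.241,3.000)
cell (1,4): code 1000 → (2.000,4.193)–(1.606,4.000)
cell (2,2): code 0110 → (2.000,2.383)–(3.000,2.744)
cell (2,3): code 1011 → (3.000,3.394)–(2.541,4.000)
cell (2,4): code 0001 → (2.541,4.000)–(2.000,4.193)
cell (3,2): code 0010 → (3.000,2.744)–(3.174,3.000)
cell (3,3): code 0001 → (3.174,3.000)–(3.000,3.394)
total: 8 segments, chained into 1 closed loop(s), length Σ = 5.618384

segments=8 loops=1 length=5.618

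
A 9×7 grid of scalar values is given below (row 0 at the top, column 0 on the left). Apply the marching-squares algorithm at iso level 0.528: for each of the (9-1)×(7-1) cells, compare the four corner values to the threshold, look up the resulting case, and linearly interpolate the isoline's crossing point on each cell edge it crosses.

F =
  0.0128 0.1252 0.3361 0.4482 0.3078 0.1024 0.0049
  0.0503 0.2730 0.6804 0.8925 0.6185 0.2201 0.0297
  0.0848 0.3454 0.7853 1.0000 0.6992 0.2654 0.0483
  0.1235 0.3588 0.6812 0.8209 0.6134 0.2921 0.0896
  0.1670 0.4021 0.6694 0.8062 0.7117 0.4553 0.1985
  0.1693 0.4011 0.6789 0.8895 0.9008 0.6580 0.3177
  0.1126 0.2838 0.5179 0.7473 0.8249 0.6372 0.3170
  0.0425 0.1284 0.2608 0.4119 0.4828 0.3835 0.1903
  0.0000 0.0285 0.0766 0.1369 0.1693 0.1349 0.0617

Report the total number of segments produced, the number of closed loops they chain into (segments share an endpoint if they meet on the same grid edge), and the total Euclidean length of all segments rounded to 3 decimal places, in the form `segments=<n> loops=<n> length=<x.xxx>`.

cell (0,1): code 0100 → (0.557,2.000)–(1.000,1.626)
cell (0,2): code 1100 → (0.180,3.000)–(0.557,2.000)
cell (0,3): code 1100 → (0.709,4.000)–(0.180,3.000)
cell (0,4): code 1000 → (1.000,4.227)–(0.709,4.000)
cell (1,1): code 0110 → (1.000,1.626)–(2.000,1.415)
cell (1,4): code 1001 → (2.000,4.395)–(1.000,4.227)
cell (2,1): code 0110 → (2.000,1.415)–(3.000,1.525)
cell (2,4): code 1001 → (3.000,4.266)–(2.000,4.395)
cell (3,1): code 0110 → (3.000,1.525)–(4.000,1.471)
cell (3,4): code 1001 → (4.000,4.716)–(3.000,4.266)
cell (4,1): code 0110 → (4.000,1.471)–(5.000,1.457)
cell (4,4): code 1101 → (4.359,5.000)–(4.000,4.716)
cell (4,5): code 1000 → (5.000,5.382)–(4.359,5.000)
cell (5,1): code 0010 → (5.000,1.457)–(5.937,2.000)
cell (5,2): code 0111 → (5.937,2.000)–(6.000,2.044)
cell (5,5): code 1001 → (6.000,5.341)–(5.000,5.382)
cell (6,2): code 0010 → (6.000,2.044)–(6.654,3.000)
cell (6,3): code 0011 → (6.654,3.000)–(6.868,4.000)
cell (6,4): code 0011 → (6.868,4.000)–(6.430,5.000)
cell (6,5): code 0001 → (6.430,5.000)–(6.000,5.341)
total: 20 segments, chained into 1 closed loop(s), length Σ = 17.483791

segments=20 loops=1 length=17.484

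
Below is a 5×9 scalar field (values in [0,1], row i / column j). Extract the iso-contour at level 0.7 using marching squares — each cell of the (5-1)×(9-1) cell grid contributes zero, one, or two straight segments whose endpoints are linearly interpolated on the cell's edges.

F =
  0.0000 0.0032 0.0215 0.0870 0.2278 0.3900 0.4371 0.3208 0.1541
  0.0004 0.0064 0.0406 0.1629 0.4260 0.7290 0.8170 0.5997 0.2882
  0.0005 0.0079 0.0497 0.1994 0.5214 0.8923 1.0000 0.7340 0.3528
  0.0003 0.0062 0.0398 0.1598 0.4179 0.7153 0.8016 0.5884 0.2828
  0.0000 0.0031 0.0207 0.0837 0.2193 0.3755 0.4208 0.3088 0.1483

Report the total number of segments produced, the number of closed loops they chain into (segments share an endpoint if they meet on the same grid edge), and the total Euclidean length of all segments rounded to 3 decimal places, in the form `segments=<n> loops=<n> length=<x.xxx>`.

cell (0,4): code 0100 → (0.914,5.000)–(1.000,4.904)
cell (0,5): code 1100 → (0.692,6.000)–(0.914,5.000)
cell (0,6): code 1000 → (1.000,6.538)–(0.692,6.000)
cell (1,4): code 0110 → (1.000,4.904)–(2.000,4.482)
cell (1,6): code 1101 → (1.747,7.000)–(1.000,6.538)
cell (1,7): code 1000 → (2.000,7.089)–(1.747,7.000)
cell (2,4): code 0110 → (2.000,4.482)–(3.000,4.949)
cell (2,6): code 1011 → (3.000,6.477)–(2.234,7.000)
cell (2,7): code 0001 → (2.234,7.000)–(2.000,7.089)
cell (3,4): code 0010 → (3.000,4.949)–(3.045,5.000)
cell (3,5): code 0011 → (3.045,5.000)–(3.267,6.000)
cell (3,6): code 0001 → (3.267,6.000)–(3.000,6.477)
total: 12 segments, chained into 1 closed loop(s), length Σ = 7.925798

segments=12 loops=1 length=7.926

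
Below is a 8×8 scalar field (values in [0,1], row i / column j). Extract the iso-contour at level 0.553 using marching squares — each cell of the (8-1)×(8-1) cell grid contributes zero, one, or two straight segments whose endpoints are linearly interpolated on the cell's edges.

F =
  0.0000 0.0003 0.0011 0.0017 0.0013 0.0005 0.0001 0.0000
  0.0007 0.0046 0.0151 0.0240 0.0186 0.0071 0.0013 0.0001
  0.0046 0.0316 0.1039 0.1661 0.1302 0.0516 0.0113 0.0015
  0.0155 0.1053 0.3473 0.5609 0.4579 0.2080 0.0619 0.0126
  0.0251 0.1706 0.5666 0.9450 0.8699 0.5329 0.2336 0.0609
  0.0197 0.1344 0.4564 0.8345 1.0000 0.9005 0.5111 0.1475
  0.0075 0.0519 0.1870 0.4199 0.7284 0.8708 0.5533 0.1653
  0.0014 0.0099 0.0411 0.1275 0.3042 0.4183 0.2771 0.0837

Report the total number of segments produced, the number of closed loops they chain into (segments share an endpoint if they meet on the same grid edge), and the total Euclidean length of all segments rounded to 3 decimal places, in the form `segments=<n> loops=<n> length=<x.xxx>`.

cell (2,2): code 0100 → (2.980,3.000)–(3.000,2.963)
cell (2,3): code 1000 → (3.000,3.077)–(2.980,3.000)
cell (3,1): code 0100 → (3.938,2.000)–(4.000,1.966)
cell (3,2): code 1110 → (3.000,2.963)–(3.938,2.000)
cell (3,3): code 1101 → (3.231,4.000)–(3.000,3.077)
cell (3,4): code 1000 → (4.000,4.940)–(3.231,4.000)
cell (4,1): code 0010 → (4.000,1.966)–(4.123,2.000)
cell (4,2): code 0111 → (4.123,2.000)–(5.000,2.255)
cell (4,4): code 1101 → (4.055,5.000)–(4.000,4.940)
cell (4,5): code 1000 → (5.000,5.892)–(4.055,5.000)
cell (5,2): code 0010 → (5.000,2.255)–(5.679,3.000)
cell (5,3): code 0111 → (5.679,3.000)–(6.000,3.431)
cell (5,5): code 1101 → (5.993,6.000)–(5.000,5.892)
cell (5,6): code 1000 → (6.000,6.001)–(5.993,6.000)
cell (6,3): code 0010 → (6.000,3.431)–(6.413,4.000)
cell (6,4): code 0011 → (6.413,4.000)–(6.702,5.000)
cell (6,5): code 0011 → (6.702,5.000)–(6.001,6.000)
cell (6,6): code 0001 → (6.001,6.000)–(6.000,6.001)
total: 18 segments, chained into 1 closed loop(s), length Σ = 11.643035

segments=18 loops=1 length=11.643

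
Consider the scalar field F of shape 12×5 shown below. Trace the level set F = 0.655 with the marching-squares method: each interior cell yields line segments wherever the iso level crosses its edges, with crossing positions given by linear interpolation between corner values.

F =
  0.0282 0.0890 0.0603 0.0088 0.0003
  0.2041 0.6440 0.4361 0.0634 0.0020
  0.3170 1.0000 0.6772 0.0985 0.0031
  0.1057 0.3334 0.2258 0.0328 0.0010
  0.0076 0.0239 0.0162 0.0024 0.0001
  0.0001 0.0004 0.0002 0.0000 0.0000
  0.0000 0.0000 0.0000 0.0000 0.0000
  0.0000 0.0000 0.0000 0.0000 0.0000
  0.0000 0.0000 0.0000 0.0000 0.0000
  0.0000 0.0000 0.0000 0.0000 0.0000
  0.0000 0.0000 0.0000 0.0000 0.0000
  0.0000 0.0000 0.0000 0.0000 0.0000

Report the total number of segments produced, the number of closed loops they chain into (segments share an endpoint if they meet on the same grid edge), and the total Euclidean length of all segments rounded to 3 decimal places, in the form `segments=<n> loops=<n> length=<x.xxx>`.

cell (1,0): code 0100 → (1.031,1.000)–(2.000,0.495)
cell (1,1): code 1100 → (1.908,2.000)–(1.031,1.000)
cell (1,2): code 1000 → (2.000,2.038)–(1.908,2.000)
cell (2,0): code 0010 → (2.000,0.495)–(2.518,1.000)
cell (2,1): code 0011 → (2.518,1.000)–(2.049,2.000)
cell (2,2): code 0001 → (2.049,2.000)–(2.000,2.038)
total: 6 segments, chained into 1 closed loop(s), length Σ = 4.412514

segments=6 loops=1 length=4.413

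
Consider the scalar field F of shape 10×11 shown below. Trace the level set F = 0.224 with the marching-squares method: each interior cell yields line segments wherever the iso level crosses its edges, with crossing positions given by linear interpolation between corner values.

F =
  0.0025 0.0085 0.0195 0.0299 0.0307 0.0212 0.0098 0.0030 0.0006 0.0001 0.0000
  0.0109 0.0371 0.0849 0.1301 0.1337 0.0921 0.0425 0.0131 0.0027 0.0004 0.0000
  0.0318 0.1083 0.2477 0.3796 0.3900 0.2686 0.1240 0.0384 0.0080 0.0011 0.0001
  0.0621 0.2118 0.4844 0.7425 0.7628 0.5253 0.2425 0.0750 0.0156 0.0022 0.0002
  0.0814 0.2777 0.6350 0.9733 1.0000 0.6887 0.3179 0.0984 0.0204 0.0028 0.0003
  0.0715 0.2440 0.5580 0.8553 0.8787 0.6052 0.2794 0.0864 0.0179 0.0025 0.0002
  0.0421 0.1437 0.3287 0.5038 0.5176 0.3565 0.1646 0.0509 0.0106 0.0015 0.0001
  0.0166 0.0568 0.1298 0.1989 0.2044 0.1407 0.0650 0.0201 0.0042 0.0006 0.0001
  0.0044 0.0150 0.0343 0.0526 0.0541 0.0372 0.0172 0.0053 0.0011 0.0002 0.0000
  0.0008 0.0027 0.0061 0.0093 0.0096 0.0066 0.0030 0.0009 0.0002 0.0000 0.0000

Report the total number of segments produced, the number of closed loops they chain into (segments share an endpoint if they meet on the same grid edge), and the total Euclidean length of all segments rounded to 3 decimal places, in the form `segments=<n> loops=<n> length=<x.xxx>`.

cell (1,1): code 0100 → (1.854,2.000)–(2.000,1.830)
cell (1,2): code 1100 → (1.376,3.000)–(1.854,2.000)
cell (1,3): code 1100 → (1.352,4.000)–(1.376,3.000)
cell (1,4): code 1100 → (1.747,5.000)–(1.352,4.000)
cell (1,5): code 1000 → (2.000,5.308)–(1.747,5.000)
cell (2,1): code 0110 → (2.000,1.830)–(3.000,1.045)
cell (2,5): code 1101 → (2.844,6.000)–(2.000,5.308)
cell (2,6): code 1000 → (3.000,6.110)–(2.844,6.000)
cell (3,0): code 0100 → (3.185,1.000)–(4.000,0.726)
cell (3,1): code 1110 → (3.000,1.045)–(3.185,1.000)
cell (3,6): code 1001 → (4.000,6.428)–(3.000,6.110)
cell (4,0): code 0110 → (4.000,0.726)–(5.000,0.884)
cell (4,6): code 1001 → (5.000,6.287)–(4.000,6.428)
cell (5,0): code 0010 → (5.000,0.884)–(5.199,1.000)
cell (5,1): code 0111 → (5.199,1.000)–(6.000,1.434)
cell (5,5): code 1011 → (6.000,5.690)–(5.483,6.000)
cell (5,6): code 0001 → (5.483,6.000)–(5.000,6.287)
cell (6,1): code 0010 → (6.000,1.434)–(6.526,2.000)
cell (6,2): code 0011 → (6.526,2.000)–(6.918,3.000)
cell (6,3): code 0011 → (6.918,3.000)–(6.937,4.000)
cell (6,4): code 0011 → (6.937,4.000)–(6.614,5.000)
cell (6,5): code 0001 → (6.614,5.000)–(6.000,5.690)
total: 22 segments, chained into 1 closed loop(s), length Σ = 17.609233

segments=22 loops=1 length=17.609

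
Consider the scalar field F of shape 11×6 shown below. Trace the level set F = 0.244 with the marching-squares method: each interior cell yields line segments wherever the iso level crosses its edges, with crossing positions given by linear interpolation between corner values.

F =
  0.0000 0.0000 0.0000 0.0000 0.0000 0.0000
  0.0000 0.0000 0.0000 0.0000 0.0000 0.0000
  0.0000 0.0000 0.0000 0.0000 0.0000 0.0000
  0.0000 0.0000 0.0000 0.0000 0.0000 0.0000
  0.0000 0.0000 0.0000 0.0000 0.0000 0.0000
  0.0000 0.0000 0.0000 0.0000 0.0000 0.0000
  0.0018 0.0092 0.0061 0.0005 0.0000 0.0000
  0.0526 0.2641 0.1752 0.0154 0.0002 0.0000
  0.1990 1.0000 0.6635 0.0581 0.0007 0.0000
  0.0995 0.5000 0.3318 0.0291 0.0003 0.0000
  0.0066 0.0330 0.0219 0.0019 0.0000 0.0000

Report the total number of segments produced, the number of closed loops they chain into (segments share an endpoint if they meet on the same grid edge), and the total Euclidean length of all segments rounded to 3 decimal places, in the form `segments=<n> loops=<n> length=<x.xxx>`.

cell (6,0): code 0100 → (6.921,1.000)–(7.000,0.905)
cell (6,1): code 1000 → (7.000,1.226)–(6.921,1.000)
cell (7,0): code 0110 → (7.000,0.905)–(8.000,0.056)
cell (7,1): code 1101 → (7.141,2.000)–(7.000,1.226)
cell (7,2): code 1000 → (8.000,2.693)–(7.141,2.000)
cell (8,0): code 0110 → (8.000,0.056)–(9.000,0.361)
cell (8,2): code 1001 → (9.000,2.290)–(8.000,2.693)
cell (9,0): code 0010 → (9.000,0.361)–(9.548,1.000)
cell (9,1): code 0011 → (9.548,1.000)–(9.283,2.000)
cell (9,2): code 0001 → (9.283,2.000)–(9.000,2.290)
total: 10 segments, chained into 1 closed loop(s), length Σ = 7.970432

segments=10 loops=1 length=7.970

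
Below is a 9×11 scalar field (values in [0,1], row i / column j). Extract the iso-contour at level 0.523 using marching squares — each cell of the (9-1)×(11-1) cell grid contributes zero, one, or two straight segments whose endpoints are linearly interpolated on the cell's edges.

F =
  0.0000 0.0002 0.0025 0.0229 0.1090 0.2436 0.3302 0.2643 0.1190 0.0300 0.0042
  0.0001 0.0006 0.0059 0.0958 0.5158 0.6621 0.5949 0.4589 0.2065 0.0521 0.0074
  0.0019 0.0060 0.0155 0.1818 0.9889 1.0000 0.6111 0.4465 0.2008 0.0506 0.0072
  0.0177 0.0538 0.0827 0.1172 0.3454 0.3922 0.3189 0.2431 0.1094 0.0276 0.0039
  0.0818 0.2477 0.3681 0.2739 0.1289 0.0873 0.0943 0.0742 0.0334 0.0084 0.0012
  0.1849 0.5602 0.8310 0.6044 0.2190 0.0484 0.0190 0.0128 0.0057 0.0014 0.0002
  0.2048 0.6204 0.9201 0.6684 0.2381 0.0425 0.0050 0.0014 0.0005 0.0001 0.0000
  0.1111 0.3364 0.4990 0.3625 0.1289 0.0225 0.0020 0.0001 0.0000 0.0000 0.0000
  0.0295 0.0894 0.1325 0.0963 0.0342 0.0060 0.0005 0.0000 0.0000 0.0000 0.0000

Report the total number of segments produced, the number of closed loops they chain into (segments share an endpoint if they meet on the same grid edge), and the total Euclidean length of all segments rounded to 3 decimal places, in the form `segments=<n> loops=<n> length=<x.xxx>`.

segments=20 loops=2 length=16.438

cell (0,4): code 0100 → (0.668,5.000)–(1.000,4.049)
cell (0,5): code 1100 → (0.728,6.000)–(0.668,5.000)
cell (0,6): code 1000 → (1.000,6.529)–(0.728,6.000)
cell (1,3): code 0100 → (1.015,4.000)–(2.000,3.423)
cell (1,4): code 1110 → (1.000,4.049)–(1.015,4.000)
cell (1,6): code 1001 → (2.000,6.535)–(1.000,6.529)
cell (2,3): code 0010 → (2.000,3.423)–(2.724,4.000)
cell (2,4): code 0011 → (2.724,4.000)–(2.785,5.000)
cell (2,5): code 0011 → (2.785,5.000)–(2.302,6.000)
cell (2,6): code 0001 → (2.302,6.000)–(2.000,6.535)
cell (4,0): code 0100 → (4.881,1.000)–(5.000,0.901)
cell (4,1): code 1100 → (4.335,2.000)–(4.881,1.000)
cell (4,2): code 1100 → (4.754,3.000)–(4.335,2.000)
cell (4,3): code 1000 → (5.000,3.211)–(4.754,3.000)
cell (5,0): code 0110 → (5.000,0.901)–(6.000,0.766)
cell (5,3): code 1001 → (6.000,3.338)–(5.000,3.211)
cell (6,0): code 0010 → (6.000,0.766)–(6.343,1.000)
cell (6,1): code 0011 → (6.343,1.000)–(6.943,2.000)
cell (6,2): code 0011 → (6.943,2.000)–(6.475,3.000)
cell (6,3): code 0001 → (6.475,3.000)–(6.000,3.338)
total: 20 segments, chained into 2 closed loop(s), length Σ = 16.438220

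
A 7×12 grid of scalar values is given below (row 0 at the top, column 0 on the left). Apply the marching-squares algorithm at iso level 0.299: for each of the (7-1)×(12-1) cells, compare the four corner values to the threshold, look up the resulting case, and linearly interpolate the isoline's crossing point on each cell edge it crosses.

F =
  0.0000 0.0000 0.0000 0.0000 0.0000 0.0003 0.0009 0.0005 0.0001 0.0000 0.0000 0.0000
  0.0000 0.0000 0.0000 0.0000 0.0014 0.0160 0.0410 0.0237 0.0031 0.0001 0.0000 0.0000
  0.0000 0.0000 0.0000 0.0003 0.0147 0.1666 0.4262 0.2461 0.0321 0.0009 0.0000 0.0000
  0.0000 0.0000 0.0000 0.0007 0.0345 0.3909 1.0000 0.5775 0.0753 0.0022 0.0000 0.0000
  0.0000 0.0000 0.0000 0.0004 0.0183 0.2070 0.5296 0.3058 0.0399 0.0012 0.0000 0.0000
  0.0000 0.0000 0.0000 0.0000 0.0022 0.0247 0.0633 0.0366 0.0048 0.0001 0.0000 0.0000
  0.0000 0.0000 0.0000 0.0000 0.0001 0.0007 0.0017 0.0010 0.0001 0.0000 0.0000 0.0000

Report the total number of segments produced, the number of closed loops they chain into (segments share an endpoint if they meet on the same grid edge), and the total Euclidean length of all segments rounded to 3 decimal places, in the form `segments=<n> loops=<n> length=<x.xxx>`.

cell (1,5): code 0100 → (1.670,6.000)–(2.000,5.510)
cell (1,6): code 1000 → (2.000,6.706)–(1.670,6.000)
cell (2,4): code 0100 → (2.590,5.000)–(3.000,4.742)
cell (2,5): code 1110 → (2.000,5.510)–(2.590,5.000)
cell (2,6): code 1101 → (2.160,7.000)–(2.000,6.706)
cell (2,7): code 1000 → (3.000,7.555)–(2.160,7.000)
cell (3,4): code 0010 → (3.000,4.742)–(3.500,5.000)
cell (3,5): code 0111 → (3.500,5.000)–(4.000,5.285)
cell (3,7): code 1001 → (4.000,7.026)–(3.000,7.555)
cell (4,5): code 0010 → (4.000,5.285)–(4.495,6.000)
cell (4,6): code 0011 → (4.495,6.000)–(4.025,7.000)
cell (4,7): code 0001 → (4.025,7.000)–(4.000,7.026)
total: 12 segments, chained into 1 closed loop(s), length Σ = 8.255152

segments=12 loops=1 length=8.255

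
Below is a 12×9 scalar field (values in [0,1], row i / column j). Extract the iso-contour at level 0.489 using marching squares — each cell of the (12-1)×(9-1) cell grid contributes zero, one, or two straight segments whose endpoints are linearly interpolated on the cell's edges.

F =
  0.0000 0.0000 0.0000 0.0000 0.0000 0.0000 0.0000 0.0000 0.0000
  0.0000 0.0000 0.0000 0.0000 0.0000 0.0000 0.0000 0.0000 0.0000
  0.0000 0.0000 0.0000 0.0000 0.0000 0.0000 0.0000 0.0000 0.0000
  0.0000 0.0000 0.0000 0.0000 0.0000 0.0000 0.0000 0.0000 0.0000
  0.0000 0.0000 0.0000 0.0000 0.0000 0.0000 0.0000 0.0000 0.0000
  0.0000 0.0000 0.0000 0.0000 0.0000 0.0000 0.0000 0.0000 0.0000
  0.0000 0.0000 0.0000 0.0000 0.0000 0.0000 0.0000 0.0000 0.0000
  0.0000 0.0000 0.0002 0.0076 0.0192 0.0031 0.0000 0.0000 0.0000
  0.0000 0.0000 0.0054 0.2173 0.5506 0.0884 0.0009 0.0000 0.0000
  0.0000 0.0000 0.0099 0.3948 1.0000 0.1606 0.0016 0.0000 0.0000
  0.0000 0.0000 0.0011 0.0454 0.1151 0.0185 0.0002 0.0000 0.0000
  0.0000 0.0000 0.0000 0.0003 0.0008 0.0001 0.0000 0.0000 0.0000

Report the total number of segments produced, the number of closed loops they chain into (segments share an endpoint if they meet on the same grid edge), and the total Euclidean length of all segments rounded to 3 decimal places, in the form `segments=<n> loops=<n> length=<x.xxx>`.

cell (7,3): code 0100 → (7.884,4.000)–(8.000,3.815)
cell (7,4): code 1000 → (8.000,4.133)–(7.884,4.000)
cell (8,3): code 0110 → (8.000,3.815)–(9.000,3.156)
cell (8,4): code 1001 → (9.000,4.609)–(8.000,4.133)
cell (9,3): code 0010 → (9.000,3.156)–(9.577,4.000)
cell (9,4): code 0001 → (9.577,4.000)–(9.000,4.609)
total: 6 segments, chained into 1 closed loop(s), length Σ = 4.562016

segments=6 loops=1 length=4.562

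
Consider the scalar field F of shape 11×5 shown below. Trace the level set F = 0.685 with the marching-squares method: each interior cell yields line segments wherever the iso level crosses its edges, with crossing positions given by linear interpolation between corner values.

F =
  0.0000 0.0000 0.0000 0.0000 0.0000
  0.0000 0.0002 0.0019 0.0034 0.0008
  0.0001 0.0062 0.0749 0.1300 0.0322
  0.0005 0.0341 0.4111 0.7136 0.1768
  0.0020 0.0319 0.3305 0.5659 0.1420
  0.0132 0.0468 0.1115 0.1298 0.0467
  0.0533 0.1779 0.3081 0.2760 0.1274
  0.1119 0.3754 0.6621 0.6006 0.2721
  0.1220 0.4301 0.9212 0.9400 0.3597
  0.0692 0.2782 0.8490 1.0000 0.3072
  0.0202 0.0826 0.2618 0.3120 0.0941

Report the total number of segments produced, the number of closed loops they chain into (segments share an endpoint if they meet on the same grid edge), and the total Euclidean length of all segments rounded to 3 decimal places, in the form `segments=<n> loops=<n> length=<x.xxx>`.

cell (2,2): code 0100 → (2.951,3.000)–(3.000,2.905)
cell (2,3): code 1000 → (3.000,3.053)–(2.951,3.000)
cell (3,2): code 0010 → (3.000,2.905)–(3.194,3.000)
cell (3,3): code 0001 → (3.194,3.000)–(3.000,3.053)
cell (7,1): code 0100 → (7.088,2.000)–(8.000,1.519)
cell (7,2): code 1100 → (7.249,3.000)–(7.088,2.000)
cell (7,3): code 1000 → (8.000,3.439)–(7.249,3.000)
cell (8,1): code 0110 → (8.000,1.519)–(9.000,1.713)
cell (8,3): code 1001 → (9.000,3.455)–(8.000,3.439)
cell (9,1): code 0010 → (9.000,1.713)–(9.279,2.000)
cell (9,2): code 0011 → (9.279,2.000)–(9.458,3.000)
cell (9,3): code 0001 → (9.458,3.000)–(9.000,3.455)
total: 12 segments, chained into 2 closed loop(s), length Σ = 7.589529

segments=12 loops=2 length=7.590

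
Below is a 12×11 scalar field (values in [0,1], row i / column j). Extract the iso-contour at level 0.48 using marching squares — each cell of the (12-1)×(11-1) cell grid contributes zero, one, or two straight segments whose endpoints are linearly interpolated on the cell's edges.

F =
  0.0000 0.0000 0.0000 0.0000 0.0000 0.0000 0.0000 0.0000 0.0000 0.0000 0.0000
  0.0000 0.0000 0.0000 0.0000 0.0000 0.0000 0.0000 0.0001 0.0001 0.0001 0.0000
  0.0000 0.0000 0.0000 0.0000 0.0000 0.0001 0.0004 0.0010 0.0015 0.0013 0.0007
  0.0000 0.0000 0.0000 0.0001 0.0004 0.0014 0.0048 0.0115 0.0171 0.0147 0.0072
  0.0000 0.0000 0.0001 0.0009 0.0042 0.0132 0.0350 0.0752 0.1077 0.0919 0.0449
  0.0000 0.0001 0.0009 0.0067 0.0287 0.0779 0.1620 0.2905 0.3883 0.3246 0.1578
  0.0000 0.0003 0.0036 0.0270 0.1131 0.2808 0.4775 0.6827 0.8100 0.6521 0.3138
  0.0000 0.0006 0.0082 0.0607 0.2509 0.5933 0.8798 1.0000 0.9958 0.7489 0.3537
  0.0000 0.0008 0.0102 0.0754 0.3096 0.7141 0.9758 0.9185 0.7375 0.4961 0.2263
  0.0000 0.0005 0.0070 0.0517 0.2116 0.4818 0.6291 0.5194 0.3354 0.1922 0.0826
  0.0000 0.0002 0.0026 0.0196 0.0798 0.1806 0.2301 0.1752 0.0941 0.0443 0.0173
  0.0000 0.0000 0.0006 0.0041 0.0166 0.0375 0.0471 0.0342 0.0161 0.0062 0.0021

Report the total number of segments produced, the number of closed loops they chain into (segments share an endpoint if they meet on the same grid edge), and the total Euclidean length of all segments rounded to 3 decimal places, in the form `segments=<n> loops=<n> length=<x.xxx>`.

segments=18 loops=1 length=14.429

cell (5,6): code 0100 → (5.483,7.000)–(6.000,6.012)
cell (5,7): code 1100 → (5.217,8.000)–(5.483,7.000)
cell (5,8): code 1100 → (5.475,9.000)–(5.217,8.000)
cell (5,9): code 1000 → (6.000,9.509)–(5.475,9.000)
cell (6,4): code 0100 → (6.637,5.000)–(7.000,4.669)
cell (6,5): code 1100 → (6.006,6.000)–(6.637,5.000)
cell (6,6): code 1110 → (6.000,6.012)–(6.006,6.000)
cell (6,9): code 1001 → (7.000,9.680)–(6.000,9.509)
cell (7,4): code 0110 → (7.000,4.669)–(8.000,4.421)
cell (7,9): code 1001 → (8.000,9.060)–(7.000,9.680)
cell (8,4): code 0110 → (8.000,4.421)–(9.000,4.993)
cell (8,7): code 1011 → (9.000,7.214)–(8.640,8.000)
cell (8,8): code 0011 → (8.640,8.000)–(8.053,9.000)
cell (8,9): code 0001 → (8.053,9.000)–(8.000,9.060)
cell (9,4): code 0010 → (9.000,4.993)–(9.006,5.000)
cell (9,5): code 0011 → (9.006,5.000)–(9.374,6.000)
cell (9,6): code 0011 → (9.374,6.000)–(9.114,7.000)
cell (9,7): code 0001 → (9.114,7.000)–(9.000,7.214)
total: 18 segments, chained into 1 closed loop(s), length Σ = 14.428581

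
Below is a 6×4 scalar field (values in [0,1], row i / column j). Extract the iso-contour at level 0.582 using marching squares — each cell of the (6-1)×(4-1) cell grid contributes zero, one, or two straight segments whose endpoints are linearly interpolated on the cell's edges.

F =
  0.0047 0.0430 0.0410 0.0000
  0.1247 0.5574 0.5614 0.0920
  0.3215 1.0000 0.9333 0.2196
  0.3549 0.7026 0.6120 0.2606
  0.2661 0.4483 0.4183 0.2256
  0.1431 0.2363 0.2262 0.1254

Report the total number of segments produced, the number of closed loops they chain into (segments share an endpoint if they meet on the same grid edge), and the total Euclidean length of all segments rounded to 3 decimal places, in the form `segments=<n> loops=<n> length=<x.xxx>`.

cell (1,0): code 0100 → (1.056,1.000)–(2.000,0.384)
cell (1,1): code 1100 → (1.055,2.000)–(1.056,1.000)
cell (1,2): code 1000 → (2.000,2.492)–(1.055,2.000)
cell (2,0): code 0110 → (2.000,0.384)–(3.000,0.653)
cell (2,2): code 1001 → (3.000,2.085)–(2.000,2.492)
cell (3,0): code 0010 → (3.000,0.653)–(3.474,1.000)
cell (3,1): code 0011 → (3.474,1.000)–(3.155,2.000)
cell (3,2): code 0001 → (3.155,2.000)–(3.000,2.085)
total: 8 segments, chained into 1 closed loop(s), length Σ = 7.122110

segments=8 loops=1 length=7.122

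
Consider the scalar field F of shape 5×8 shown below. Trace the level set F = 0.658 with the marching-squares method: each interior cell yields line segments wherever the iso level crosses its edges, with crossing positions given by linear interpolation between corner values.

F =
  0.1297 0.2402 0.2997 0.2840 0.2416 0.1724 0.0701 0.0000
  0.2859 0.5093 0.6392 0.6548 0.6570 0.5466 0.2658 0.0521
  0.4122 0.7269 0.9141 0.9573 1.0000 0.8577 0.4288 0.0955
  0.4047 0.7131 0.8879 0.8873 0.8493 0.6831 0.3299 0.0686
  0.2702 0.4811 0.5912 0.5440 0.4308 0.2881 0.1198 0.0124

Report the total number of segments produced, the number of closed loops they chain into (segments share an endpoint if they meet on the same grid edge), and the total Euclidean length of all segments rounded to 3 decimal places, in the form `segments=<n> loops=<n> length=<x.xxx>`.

cell (1,0): code 0100 → (1.683,1.000)–(2.000,0.781)
cell (1,1): code 1100 → (1.068,2.000)–(1.683,1.000)
cell (1,2): code 1100 → (1.011,3.000)–(1.068,2.000)
cell (1,3): code 1100 → (1.003,4.000)–(1.011,3.000)
cell (1,4): code 1100 → (1.358,5.000)–(1.003,4.000)
cell (1,5): code 1000 → (2.000,5.466)–(1.358,5.000)
cell (2,0): code 0110 → (2.000,0.781)–(3.000,0.821)
cell (2,5): code 1001 → (3.000,5.071)–(2.000,5.466)
cell (3,0): code 0010 → (3.000,0.821)–(3.237,1.000)
cell (3,1): code 0011 → (3.237,1.000)–(3.775,2.000)
cell (3,2): code 0011 → (3.775,2.000)–(3.668,3.000)
cell (3,3): code 0011 → (3.668,3.000)–(3.457,4.000)
cell (3,4): code 0011 → (3.457,4.000)–(3.064,5.000)
cell (3,5): code 0001 → (3.064,5.000)–(3.000,5.071)
total: 14 segments, chained into 1 closed loop(s), length Σ = 12.120754

segments=14 loops=1 length=12.121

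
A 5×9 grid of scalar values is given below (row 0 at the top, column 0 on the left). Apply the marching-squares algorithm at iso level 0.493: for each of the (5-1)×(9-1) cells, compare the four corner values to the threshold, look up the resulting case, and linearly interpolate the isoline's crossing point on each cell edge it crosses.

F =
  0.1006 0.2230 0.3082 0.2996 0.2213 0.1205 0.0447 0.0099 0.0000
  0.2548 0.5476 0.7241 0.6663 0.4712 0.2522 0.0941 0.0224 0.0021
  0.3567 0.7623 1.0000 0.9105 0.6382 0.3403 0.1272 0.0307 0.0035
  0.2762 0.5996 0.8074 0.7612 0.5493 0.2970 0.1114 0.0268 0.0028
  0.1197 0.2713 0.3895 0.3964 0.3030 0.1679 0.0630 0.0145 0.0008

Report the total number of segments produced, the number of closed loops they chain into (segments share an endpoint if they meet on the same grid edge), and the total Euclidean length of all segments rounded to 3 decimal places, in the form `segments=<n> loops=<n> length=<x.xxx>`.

cell (0,0): code 0100 → (0.832,1.000)–(1.000,0.814)
cell (0,1): code 1100 → (0.444,2.000)–(0.832,1.000)
cell (0,2): code 1100 → (0.527,3.000)–(0.444,2.000)
cell (0,3): code 1000 → (1.000,3.888)–(0.527,3.000)
cell (1,0): code 0110 → (1.000,0.814)–(2.000,0.336)
cell (1,3): code 1101 → (1.131,4.000)–(1.000,3.888)
cell (1,4): code 1000 → (2.000,4.487)–(1.131,4.000)
cell (2,0): code 0110 → (2.000,0.336)–(3.000,0.670)
cell (2,4): code 1001 → (3.000,4.223)–(2.000,4.487)
cell (3,0): code 0010 → (3.000,0.670)–(3.325,1.000)
cell (3,1): code 0011 → (3.325,1.000)–(3.752,2.000)
cell (3,2): code 0011 → (3.752,2.000)–(3.735,3.000)
cell (3,3): code 0011 → (3.735,3.000)–(3.229,4.000)
cell (3,4): code 0001 → (3.229,4.000)–(3.000,4.223)
total: 14 segments, chained into 1 closed loop(s), length Σ = 11.689533

segments=14 loops=1 length=11.690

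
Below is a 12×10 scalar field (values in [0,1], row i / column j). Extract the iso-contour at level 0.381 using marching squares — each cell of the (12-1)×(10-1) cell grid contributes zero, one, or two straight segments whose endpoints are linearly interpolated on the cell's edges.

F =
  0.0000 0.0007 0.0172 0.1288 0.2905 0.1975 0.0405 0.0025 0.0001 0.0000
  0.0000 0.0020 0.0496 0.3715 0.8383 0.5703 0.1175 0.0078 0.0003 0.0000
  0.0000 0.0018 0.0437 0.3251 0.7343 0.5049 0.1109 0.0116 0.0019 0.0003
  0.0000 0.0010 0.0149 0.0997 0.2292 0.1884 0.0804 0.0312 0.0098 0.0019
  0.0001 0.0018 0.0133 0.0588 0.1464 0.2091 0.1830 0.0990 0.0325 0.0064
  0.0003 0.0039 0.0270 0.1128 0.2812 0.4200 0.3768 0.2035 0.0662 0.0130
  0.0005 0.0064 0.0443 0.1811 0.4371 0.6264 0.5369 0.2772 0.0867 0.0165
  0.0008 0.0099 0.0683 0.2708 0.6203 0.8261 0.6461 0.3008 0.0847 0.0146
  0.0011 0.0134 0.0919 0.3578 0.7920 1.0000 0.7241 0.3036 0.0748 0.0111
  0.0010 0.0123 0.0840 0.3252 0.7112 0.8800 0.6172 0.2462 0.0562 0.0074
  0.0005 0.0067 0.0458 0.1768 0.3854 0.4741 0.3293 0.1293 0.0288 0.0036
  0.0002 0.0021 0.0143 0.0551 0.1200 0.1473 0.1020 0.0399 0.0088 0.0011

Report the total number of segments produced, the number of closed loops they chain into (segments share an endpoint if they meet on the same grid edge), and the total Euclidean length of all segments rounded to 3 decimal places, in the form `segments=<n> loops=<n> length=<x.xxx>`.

segments=26 loops=2 length=22.233

cell (0,3): code 0100 → (0.165,4.000)–(1.000,3.020)
cell (0,4): code 1100 → (0.492,5.000)–(0.165,4.000)
cell (0,5): code 1000 → (1.000,5.418)–(0.492,5.000)
cell (1,3): code 0110 → (1.000,3.020)–(2.000,3.137)
cell (1,5): code 1001 → (2.000,5.314)–(1.000,5.418)
cell (2,3): code 0010 → (2.000,3.137)–(2.699,4.000)
cell (2,4): code 0011 → (2.699,4.000)–(2.391,5.000)
cell (2,5): code 0001 → (2.391,5.000)–(2.000,5.314)
cell (4,4): code 0100 → (4.815,5.000)–(5.000,4.719)
cell (4,5): code 1000 → (5.000,5.903)–(4.815,5.000)
cell (5,3): code 0100 → (5.640,4.000)–(6.000,3.781)
cell (5,4): code 1110 → (5.000,4.719)–(5.640,4.000)
cell (5,5): code 1101 → (5.026,6.000)–(5.000,5.903)
cell (5,6): code 1000 → (6.000,6.600)–(5.026,6.000)
cell (6,3): code 0110 → (6.000,3.781)–(7.000,3.315)
cell (6,6): code 1001 → (7.000,6.768)–(6.000,6.600)
cell (7,3): code 0110 → (7.000,3.315)–(8.000,3.053)
cell (7,6): code 1001 → (8.000,6.816)–(7.000,6.768)
cell (8,3): code 0110 → (8.000,3.053)–(9.000,3.145)
cell (8,6): code 1001 → (9.000,6.637)–(8.000,6.816)
cell (9,3): code 0110 → (9.000,3.145)–(10.000,3.979)
cell (9,5): code 1011 → (10.000,5.643)–(9.820,6.000)
cell (9,6): code 0001 → (9.820,6.000)–(9.000,6.637)
cell (10,3): code 0010 → (10.000,3.979)–(10.017,4.000)
cell (10,4): code 0011 → (10.017,4.000)–(10.285,5.000)
cell (10,5): code 0001 → (10.285,5.000)–(10.000,5.643)
total: 26 segments, chained into 2 closed loop(s), length Σ = 22.233109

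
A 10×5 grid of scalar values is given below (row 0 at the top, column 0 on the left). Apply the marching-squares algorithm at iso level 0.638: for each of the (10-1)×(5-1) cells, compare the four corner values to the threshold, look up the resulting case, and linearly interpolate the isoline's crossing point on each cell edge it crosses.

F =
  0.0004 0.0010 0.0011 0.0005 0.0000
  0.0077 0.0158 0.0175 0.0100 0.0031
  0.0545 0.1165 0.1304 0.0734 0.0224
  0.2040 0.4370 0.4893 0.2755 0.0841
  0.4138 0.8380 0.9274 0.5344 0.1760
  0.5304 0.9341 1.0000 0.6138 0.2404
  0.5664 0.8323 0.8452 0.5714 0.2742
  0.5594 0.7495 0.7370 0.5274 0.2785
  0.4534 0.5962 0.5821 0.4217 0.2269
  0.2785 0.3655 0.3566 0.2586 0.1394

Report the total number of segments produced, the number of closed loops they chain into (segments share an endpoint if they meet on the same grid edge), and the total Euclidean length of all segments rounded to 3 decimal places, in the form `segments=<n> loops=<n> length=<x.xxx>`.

segments=12 loops=1 length=11.541

cell (3,0): code 0100 → (3.501,1.000)–(4.000,0.529)
cell (3,1): code 1100 → (3.339,2.000)–(3.501,1.000)
cell (3,2): code 1000 → (4.000,2.736)–(3.339,2.000)
cell (4,0): code 0110 → (4.000,0.529)–(5.000,0.267)
cell (4,2): code 1001 → (5.000,2.937)–(4.000,2.736)
cell (5,0): code 0110 → (5.000,0.267)–(6.000,0.269)
cell (5,2): code 1001 → (6.000,2.757)–(5.000,2.937)
cell (6,0): code 0110 → (6.000,0.269)–(7.000,0.413)
cell (6,2): code 1001 → (7.000,2.472)–(6.000,2.757)
cell (7,0): code 0010 → (7.000,0.413)–(7.727,1.000)
cell (7,1): code 0011 → (7.727,1.000)–(7.639,2.000)
cell (7,2): code 0001 → (7.639,2.000)–(7.000,2.472)
total: 12 segments, chained into 1 closed loop(s), length Σ = 11.541477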